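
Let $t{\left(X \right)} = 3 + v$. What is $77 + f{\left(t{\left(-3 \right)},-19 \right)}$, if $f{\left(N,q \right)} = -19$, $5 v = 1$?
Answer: $58$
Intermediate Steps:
$v = \frac{1}{5}$ ($v = \frac{1}{5} \cdot 1 = \frac{1}{5} \approx 0.2$)
$t{\left(X \right)} = \frac{16}{5}$ ($t{\left(X \right)} = 3 + \frac{1}{5} = \frac{16}{5}$)
$77 + f{\left(t{\left(-3 \right)},-19 \right)} = 77 - 19 = 58$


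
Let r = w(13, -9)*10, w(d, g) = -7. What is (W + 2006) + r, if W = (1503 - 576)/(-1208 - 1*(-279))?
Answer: 1797617/929 ≈ 1935.0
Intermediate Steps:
r = -70 (r = -7*10 = -70)
W = -927/929 (W = 927/(-1208 + 279) = 927/(-929) = 927*(-1/929) = -927/929 ≈ -0.99785)
(W + 2006) + r = (-927/929 + 2006) - 70 = 1862647/929 - 70 = 1797617/929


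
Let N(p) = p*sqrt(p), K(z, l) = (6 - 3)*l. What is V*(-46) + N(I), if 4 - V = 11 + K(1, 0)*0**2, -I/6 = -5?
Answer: 322 + 30*sqrt(30) ≈ 486.32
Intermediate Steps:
I = 30 (I = -6*(-5) = 30)
K(z, l) = 3*l
N(p) = p**(3/2)
V = -7 (V = 4 - (11 + (3*0)*0**2) = 4 - (11 + 0*0) = 4 - (11 + 0) = 4 - 1*11 = 4 - 11 = -7)
V*(-46) + N(I) = -7*(-46) + 30**(3/2) = 322 + 30*sqrt(30)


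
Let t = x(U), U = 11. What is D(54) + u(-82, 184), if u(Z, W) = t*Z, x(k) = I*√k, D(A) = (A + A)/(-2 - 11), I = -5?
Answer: -108/13 + 410*√11 ≈ 1351.5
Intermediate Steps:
D(A) = -2*A/13 (D(A) = (2*A)/(-13) = (2*A)*(-1/13) = -2*A/13)
x(k) = -5*√k
t = -5*√11 ≈ -16.583
u(Z, W) = -5*Z*√11 (u(Z, W) = (-5*√11)*Z = -5*Z*√11)
D(54) + u(-82, 184) = -2/13*54 - 5*(-82)*√11 = -108/13 + 410*√11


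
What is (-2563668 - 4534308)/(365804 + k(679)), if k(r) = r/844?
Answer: -1996897248/102913085 ≈ -19.404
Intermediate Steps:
k(r) = r/844 (k(r) = r*(1/844) = r/844)
(-2563668 - 4534308)/(365804 + k(679)) = (-2563668 - 4534308)/(365804 + (1/844)*679) = -7097976/(365804 + 679/844) = -7097976/308739255/844 = -7097976*844/308739255 = -1996897248/102913085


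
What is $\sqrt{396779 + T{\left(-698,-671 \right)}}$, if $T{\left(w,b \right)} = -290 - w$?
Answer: $\sqrt{397187} \approx 630.23$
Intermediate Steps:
$\sqrt{396779 + T{\left(-698,-671 \right)}} = \sqrt{396779 - -408} = \sqrt{396779 + \left(-290 + 698\right)} = \sqrt{396779 + 408} = \sqrt{397187}$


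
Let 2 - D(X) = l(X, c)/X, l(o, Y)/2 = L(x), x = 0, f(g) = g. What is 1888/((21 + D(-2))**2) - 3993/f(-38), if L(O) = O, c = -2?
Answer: 2184041/20102 ≈ 108.65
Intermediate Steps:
l(o, Y) = 0 (l(o, Y) = 2*0 = 0)
D(X) = 2 (D(X) = 2 - 0/X = 2 - 1*0 = 2 + 0 = 2)
1888/((21 + D(-2))**2) - 3993/f(-38) = 1888/((21 + 2)**2) - 3993/(-38) = 1888/(23**2) - 3993*(-1/38) = 1888/529 + 3993/38 = 2184041/20102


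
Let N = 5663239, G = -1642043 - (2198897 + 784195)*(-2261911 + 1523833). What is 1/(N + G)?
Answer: 1/2201758598372 ≈ 4.5418e-13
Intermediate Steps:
G = 2201752935133 (G = -1642043 - 2983092*(-738078) = -1642043 - 1*(-2201754577176) = -1642043 + 2201754577176 = 2201752935133)
1/(N + G) = 1/(5663239 + 2201752935133) = 1/2201758598372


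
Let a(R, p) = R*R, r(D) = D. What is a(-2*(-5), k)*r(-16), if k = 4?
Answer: -1600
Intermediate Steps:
a(R, p) = R²
a(-2*(-5), k)*r(-16) = (-2*(-5))²*(-16) = 10²*(-16) = 100*(-16) = -1600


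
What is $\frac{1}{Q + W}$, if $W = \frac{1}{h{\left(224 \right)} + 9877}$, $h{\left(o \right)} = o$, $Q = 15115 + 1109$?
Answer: $\frac{10101}{163878625} \approx 6.1637 \cdot 10^{-5}$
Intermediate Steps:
$Q = 16224$
$W = \frac{1}{10101}$ ($W = \frac{1}{224 + 9877} = \frac{1}{10101} \approx 9.9 \cdot 10^{-5}$)
$\frac{1}{Q + W} = \frac{1}{16224 + \frac{1}{10101}} = \frac{1}{\frac{163878625}{10101}} = \frac{10101}{163878625}$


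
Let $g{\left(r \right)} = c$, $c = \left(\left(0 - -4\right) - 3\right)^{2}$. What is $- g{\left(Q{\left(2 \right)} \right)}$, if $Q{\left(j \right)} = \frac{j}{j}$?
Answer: $-1$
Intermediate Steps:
$Q{\left(j \right)} = 1$
$c = 1$ ($c = \left(\left(0 + 4\right) - 3\right)^{2} = \left(4 - 3\right)^{2} = 1^{2} = 1$)
$g{\left(r \right)} = 1$
$- g{\left(Q{\left(2 \right)} \right)} = \left(-1\right) 1 = -1$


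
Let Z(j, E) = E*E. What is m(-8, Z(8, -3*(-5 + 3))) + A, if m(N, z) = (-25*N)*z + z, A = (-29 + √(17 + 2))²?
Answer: 8096 - 58*√19 ≈ 7843.2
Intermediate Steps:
Z(j, E) = E²
A = (-29 + √19)² ≈ 607.18
m(N, z) = z - 25*N*z (m(N, z) = -25*N*z + z = z - 25*N*z)
m(-8, Z(8, -3*(-5 + 3))) + A = (-3*(-5 + 3))²*(1 - 25*(-8)) + (29 - √19)² = (-3*(-2))²*(1 + 200) + (29 - √19)² = 6²*201 + (29 - √19)² = 36*201 + (29 - √19)² = 7236 + (29 - √19)²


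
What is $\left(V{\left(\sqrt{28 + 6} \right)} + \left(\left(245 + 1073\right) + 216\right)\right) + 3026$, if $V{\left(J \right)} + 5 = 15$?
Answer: $4570$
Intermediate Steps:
$V{\left(J \right)} = 10$ ($V{\left(J \right)} = -5 + 15 = 10$)
$\left(V{\left(\sqrt{28 + 6} \right)} + \left(\left(245 + 1073\right) + 216\right)\right) + 3026 = \left(10 + \left(\left(245 + 1073\right) + 216\right)\right) + 3026 = \left(10 + \left(1318 + 216\right)\right) + 3026 = \left(10 + 1534\right) + 3026 = 1544 + 3026 = 4570$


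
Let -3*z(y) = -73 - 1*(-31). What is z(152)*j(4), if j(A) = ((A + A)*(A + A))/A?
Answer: 224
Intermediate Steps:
z(y) = 14 (z(y) = -(-73 - 1*(-31))/3 = -(-73 + 31)/3 = -⅓*(-42) = 14)
j(A) = 4*A (j(A) = ((2*A)*(2*A))/A = (4*A²)/A = 4*A)
z(152)*j(4) = 14*(4*4) = 14*16 = 224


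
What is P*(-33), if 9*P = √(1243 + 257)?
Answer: -110*√15/3 ≈ -142.01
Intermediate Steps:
P = 10*√15/9 (P = √(1243 + 257)/9 = √1500/9 = (10*√15)/9 = 10*√15/9 ≈ 4.3033)
P*(-33) = (10*√15/9)*(-33) = -110*√15/3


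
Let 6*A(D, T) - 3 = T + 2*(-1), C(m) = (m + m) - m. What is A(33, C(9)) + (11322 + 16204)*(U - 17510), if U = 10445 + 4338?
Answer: -225190201/3 ≈ -7.5063e+7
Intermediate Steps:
U = 14783
C(m) = m (C(m) = 2*m - m = m)
A(D, T) = 1/6 + T/6 (A(D, T) = 1/2 + (T + 2*(-1))/6 = 1/2 + (T - 2)/6 = 1/2 + (-2 + T)/6 = 1/2 + (-1/3 + T/6) = 1/6 + T/6)
A(33, C(9)) + (11322 + 16204)*(U - 17510) = (1/6 + (1/6)*9) + (11322 + 16204)*(14783 - 17510) = (1/6 + 3/2) + 27526*(-2727) = 5/3 - 75063402 = -225190201/3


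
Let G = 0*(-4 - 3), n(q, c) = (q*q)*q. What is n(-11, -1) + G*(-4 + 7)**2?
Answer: -1331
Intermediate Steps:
n(q, c) = q**3 (n(q, c) = q**2*q = q**3)
G = 0 (G = 0*(-7) = 0)
n(-11, -1) + G*(-4 + 7)**2 = (-11)**3 + 0*(-4 + 7)**2 = -1331 + 0*3**2 = -1331 + 0*9 = -1331 + 0 = -1331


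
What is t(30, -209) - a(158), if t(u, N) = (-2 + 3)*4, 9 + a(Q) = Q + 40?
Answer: -185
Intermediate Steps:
a(Q) = 31 + Q (a(Q) = -9 + (Q + 40) = -9 + (40 + Q) = 31 + Q)
t(u, N) = 4 (t(u, N) = 1*4 = 4)
t(30, -209) - a(158) = 4 - (31 + 158) = 4 - 1*189 = 4 - 189 = -185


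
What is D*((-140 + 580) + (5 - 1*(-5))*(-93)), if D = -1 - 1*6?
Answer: 3430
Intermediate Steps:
D = -7 (D = -1 - 6 = -7)
D*((-140 + 580) + (5 - 1*(-5))*(-93)) = -7*((-140 + 580) + (5 - 1*(-5))*(-93)) = -7*(440 + (5 + 5)*(-93)) = -7*(440 + 10*(-93)) = -7*(440 - 930) = -7*(-490) = 3430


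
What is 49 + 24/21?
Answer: 351/7 ≈ 50.143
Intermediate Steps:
49 + 24/21 = 49 + (1/21)*24 = 49 + 8/7 = 351/7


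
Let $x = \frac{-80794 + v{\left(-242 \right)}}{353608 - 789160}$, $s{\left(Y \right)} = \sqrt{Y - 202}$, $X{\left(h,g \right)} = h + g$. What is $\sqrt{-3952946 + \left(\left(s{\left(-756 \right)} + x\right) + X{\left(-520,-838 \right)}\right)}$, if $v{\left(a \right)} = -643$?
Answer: $\frac{\sqrt{-46884584923447362 + 11856596544 i \sqrt{958}}}{108888} \approx 0.0077825 + 1988.5 i$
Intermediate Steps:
$X{\left(h,g \right)} = g + h$
$s{\left(Y \right)} = \sqrt{-202 + Y}$
$x = \frac{81437}{435552}$ ($x = \frac{-80794 - 643}{353608 - 789160} = - \frac{81437}{-435552} = \left(-81437\right) \left(- \frac{1}{435552}\right) = \frac{81437}{435552} \approx 0.18697$)
$\sqrt{-3952946 + \left(\left(s{\left(-756 \right)} + x\right) + X{\left(-520,-838 \right)}\right)} = \sqrt{-3952946 + \left(\left(\sqrt{-202 - 756} + \frac{81437}{435552}\right) - 1358\right)} = \sqrt{-3952946 - \left(\frac{591398179}{435552} - i \sqrt{958}\right)} = \sqrt{- \frac{1722304934371}{435552} + i \sqrt{958}}$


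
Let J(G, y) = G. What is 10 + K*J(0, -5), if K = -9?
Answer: 10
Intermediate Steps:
10 + K*J(0, -5) = 10 - 9*0 = 10 + 0 = 10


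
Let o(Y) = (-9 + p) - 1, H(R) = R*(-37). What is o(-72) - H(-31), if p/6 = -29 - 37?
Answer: -1553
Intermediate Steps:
p = -396 (p = 6*(-29 - 37) = 6*(-66) = -396)
H(R) = -37*R
o(Y) = -406 (o(Y) = (-9 - 396) - 1 = -405 - 1 = -406)
o(-72) - H(-31) = -406 - (-37)*(-31) = -406 - 1*1147 = -406 - 1147 = -1553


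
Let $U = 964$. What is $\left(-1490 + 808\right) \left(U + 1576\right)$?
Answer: $-1732280$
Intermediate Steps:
$\left(-1490 + 808\right) \left(U + 1576\right) = \left(-1490 + 808\right) \left(964 + 1576\right) = \left(-682\right) 2540 = -1732280$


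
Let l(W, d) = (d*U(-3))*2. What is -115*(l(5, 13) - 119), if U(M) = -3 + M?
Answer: 31625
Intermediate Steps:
l(W, d) = -12*d (l(W, d) = (d*(-3 - 3))*2 = (d*(-6))*2 = -6*d*2 = -12*d)
-115*(l(5, 13) - 119) = -115*(-12*13 - 119) = -115*(-156 - 119) = -115*(-275) = 31625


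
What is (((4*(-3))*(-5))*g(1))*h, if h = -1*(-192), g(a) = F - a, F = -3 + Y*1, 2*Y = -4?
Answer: -69120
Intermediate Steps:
Y = -2 (Y = (½)*(-4) = -2)
F = -5 (F = -3 - 2*1 = -3 - 2 = -5)
g(a) = -5 - a
h = 192
(((4*(-3))*(-5))*g(1))*h = (((4*(-3))*(-5))*(-5 - 1*1))*192 = ((-12*(-5))*(-5 - 1))*192 = (60*(-6))*192 = -360*192 = -69120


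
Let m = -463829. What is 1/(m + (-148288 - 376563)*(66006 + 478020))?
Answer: -1/285533053955 ≈ -3.5022e-12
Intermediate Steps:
1/(m + (-148288 - 376563)*(66006 + 478020)) = 1/(-463829 + (-148288 - 376563)*(66006 + 478020)) = 1/(-463829 - 524851*544026) = 1/(-463829 - 285532590126) = 1/(-285533053955) = -1/285533053955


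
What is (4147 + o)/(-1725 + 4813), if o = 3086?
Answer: 7233/3088 ≈ 2.3423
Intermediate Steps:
(4147 + o)/(-1725 + 4813) = (4147 + 3086)/(-1725 + 4813) = 7233/3088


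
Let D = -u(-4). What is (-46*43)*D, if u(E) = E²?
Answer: 31648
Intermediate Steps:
D = -16 (D = -1*(-4)² = -1*16 = -16)
(-46*43)*D = -46*43*(-16) = -1978*(-16) = 31648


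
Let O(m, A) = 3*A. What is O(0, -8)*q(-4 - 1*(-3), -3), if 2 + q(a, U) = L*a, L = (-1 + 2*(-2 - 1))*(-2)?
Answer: 384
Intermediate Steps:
L = 14 (L = (-1 + 2*(-3))*(-2) = (-1 - 6)*(-2) = -7*(-2) = 14)
q(a, U) = -2 + 14*a
O(0, -8)*q(-4 - 1*(-3), -3) = (3*(-8))*(-2 + 14*(-4 - 1*(-3))) = -24*(-2 + 14*(-4 + 3)) = -24*(-2 + 14*(-1)) = -24*(-2 - 14) = -24*(-16) = 384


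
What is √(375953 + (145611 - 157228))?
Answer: 4*√22771 ≈ 603.60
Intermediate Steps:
√(375953 + (145611 - 157228)) = √(375953 - 11617) = √364336 = 4*√22771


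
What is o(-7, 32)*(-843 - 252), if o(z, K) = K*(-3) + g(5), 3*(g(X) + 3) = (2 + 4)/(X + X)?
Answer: 108186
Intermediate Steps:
g(X) = -3 + 1/X (g(X) = -3 + ((2 + 4)/(X + X))/3 = -3 + (6/((2*X)))/3 = -3 + (6*(1/(2*X)))/3 = -3 + (3/X)/3 = -3 + 1/X)
o(z, K) = -14/5 - 3*K (o(z, K) = K*(-3) + (-3 + 1/5) = -3*K + (-3 + ⅕) = -3*K - 14/5 = -14/5 - 3*K)
o(-7, 32)*(-843 - 252) = (-14/5 - 3*32)*(-843 - 252) = (-14/5 - 96)*(-1095) = -494/5*(-1095) = 108186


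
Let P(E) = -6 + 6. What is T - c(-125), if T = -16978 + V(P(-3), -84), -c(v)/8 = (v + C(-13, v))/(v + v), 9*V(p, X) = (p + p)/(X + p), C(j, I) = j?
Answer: -2121698/125 ≈ -16974.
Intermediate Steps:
P(E) = 0
V(p, X) = 2*p/(9*(X + p)) (V(p, X) = ((p + p)/(X + p))/9 = ((2*p)/(X + p))/9 = (2*p/(X + p))/9 = 2*p/(9*(X + p)))
c(v) = -4*(-13 + v)/v (c(v) = -8*(v - 13)/(v + v) = -8*(-13 + v)/(2*v) = -8*(-13 + v)*1/(2*v) = -4*(-13 + v)/v)
T = -16978 (T = -16978 + (2/9)*0/(-84 + 0) = -16978 + (2/9)*0/(-84) = -16978 + (2/9)*0*(-1/84) = -16978 + 0 = -16978)
T - c(-125) = -16978 - (-4 + 52/(-125)) = -16978 - (-4 + 52*(-1/125)) = -16978 - (-4 - 52/125) = -16978 - 1*(-552/125) = -16978 + 552/125 = -2121698/125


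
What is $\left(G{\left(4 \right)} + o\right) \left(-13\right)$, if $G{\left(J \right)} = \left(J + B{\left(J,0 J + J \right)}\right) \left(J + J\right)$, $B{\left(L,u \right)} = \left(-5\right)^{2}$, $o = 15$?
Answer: $-3211$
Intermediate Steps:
$B{\left(L,u \right)} = 25$
$G{\left(J \right)} = 2 J \left(25 + J\right)$ ($G{\left(J \right)} = \left(J + 25\right) \left(J + J\right) = \left(25 + J\right) 2 J = 2 J \left(25 + J\right)$)
$\left(G{\left(4 \right)} + o\right) \left(-13\right) = \left(2 \cdot 4 \left(25 + 4\right) + 15\right) \left(-13\right) = \left(2 \cdot 4 \cdot 29 + 15\right) \left(-13\right) = \left(232 + 15\right) \left(-13\right) = 247 \left(-13\right) = -3211$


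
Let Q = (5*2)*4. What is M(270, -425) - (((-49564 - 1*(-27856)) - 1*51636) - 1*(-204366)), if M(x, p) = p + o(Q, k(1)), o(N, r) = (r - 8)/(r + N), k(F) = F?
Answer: -5389334/41 ≈ -1.3145e+5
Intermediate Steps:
Q = 40 (Q = 10*4 = 40)
o(N, r) = (-8 + r)/(N + r)
M(x, p) = -7/41 + p (M(x, p) = p + (-8 + 1)/(40 + 1) = p - 7/41 = -7/41 + p)
M(270, -425) - (((-49564 - 1*(-27856)) - 1*51636) - 1*(-204366)) = (-7/41 - 425) - (((-49564 - 1*(-27856)) - 1*51636) - 1*(-204366)) = -17432/41 - (((-49564 + 27856) - 51636) + 204366) = -17432/41 - ((-21708 - 51636) + 204366) = -17432/41 - (-73344 + 204366) = -17432/41 - 1*131022 = -17432/41 - 131022 = -5389334/41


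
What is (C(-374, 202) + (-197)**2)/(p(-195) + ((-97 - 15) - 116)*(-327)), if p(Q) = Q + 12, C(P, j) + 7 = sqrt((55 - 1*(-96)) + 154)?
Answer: 12934/24791 + sqrt(305)/74373 ≈ 0.52196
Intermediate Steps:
C(P, j) = -7 + sqrt(305) (C(P, j) = -7 + sqrt((55 - 1*(-96)) + 154) = -7 + sqrt((55 + 96) + 154) = -7 + sqrt(151 + 154) = -7 + sqrt(305))
p(Q) = 12 + Q
(C(-374, 202) + (-197)**2)/(p(-195) + ((-97 - 15) - 116)*(-327)) = ((-7 + sqrt(305)) + (-197)**2)/((12 - 195) + ((-97 - 15) - 116)*(-327)) = ((-7 + sqrt(305)) + 38809)/(-183 + (-112 - 116)*(-327)) = (38802 + sqrt(305))/(-183 - 228*(-327)) = (38802 + sqrt(305))/(-183 + 74556) = (38802 + sqrt(305))/74373 = (38802 + sqrt(305))*(1/74373) = 12934/24791 + sqrt(305)/74373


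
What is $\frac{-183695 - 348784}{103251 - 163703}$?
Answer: $\frac{532479}{60452} \approx 8.8083$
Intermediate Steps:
$\frac{-183695 - 348784}{103251 - 163703} = - \frac{532479}{-60452} = \left(-532479\right) \left(- \frac{1}{60452}\right) = \frac{532479}{60452}$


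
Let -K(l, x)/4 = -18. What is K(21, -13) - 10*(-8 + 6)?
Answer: 92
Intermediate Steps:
K(l, x) = 72 (K(l, x) = -4*(-18) = 72)
K(21, -13) - 10*(-8 + 6) = 72 - 10*(-8 + 6) = 72 - 10*(-2) = 72 - 1*(-20) = 72 + 20 = 92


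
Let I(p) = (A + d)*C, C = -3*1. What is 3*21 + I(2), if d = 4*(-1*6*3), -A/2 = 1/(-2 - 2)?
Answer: 555/2 ≈ 277.50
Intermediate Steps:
A = 1/2 (A = -2/(-2 - 2) = -2/(-4) = -2*(-1/4) = 1/2 ≈ 0.50000)
C = -3
d = -72 (d = 4*(-6*3) = 4*(-18) = -72)
I(p) = 429/2 (I(p) = (1/2 - 72)*(-3) = -143/2*(-3) = 429/2)
3*21 + I(2) = 3*21 + 429/2 = 63 + 429/2 = 555/2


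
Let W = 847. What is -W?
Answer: -847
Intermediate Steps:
-W = -1*847 = -847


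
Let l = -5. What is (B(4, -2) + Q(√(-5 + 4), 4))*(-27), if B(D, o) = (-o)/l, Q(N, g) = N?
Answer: 54/5 - 27*I ≈ 10.8 - 27.0*I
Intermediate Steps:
B(D, o) = o/5 (B(D, o) = -o/(-5) = -o*(-⅕) = o/5)
(B(4, -2) + Q(√(-5 + 4), 4))*(-27) = ((⅕)*(-2) + √(-5 + 4))*(-27) = (-⅖ + √(-1))*(-27) = (-⅖ + I)*(-27) = 54/5 - 27*I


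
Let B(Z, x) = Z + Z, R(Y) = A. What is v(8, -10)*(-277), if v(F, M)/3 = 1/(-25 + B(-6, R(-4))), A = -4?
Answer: 831/37 ≈ 22.459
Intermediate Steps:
R(Y) = -4
B(Z, x) = 2*Z
v(F, M) = -3/37 (v(F, M) = 3/(-25 + 2*(-6)) = 3/(-25 - 12) = 3/(-37) = 3*(-1/37) = -3/37)
v(8, -10)*(-277) = -3/37*(-277) = 831/37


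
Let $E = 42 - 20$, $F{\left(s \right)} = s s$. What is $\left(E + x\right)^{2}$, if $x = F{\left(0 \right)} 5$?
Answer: $484$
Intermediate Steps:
$F{\left(s \right)} = s^{2}$
$E = 22$
$x = 0$ ($x = 0^{2} \cdot 5 = 0 \cdot 5 = 0$)
$\left(E + x\right)^{2} = \left(22 + 0\right)^{2} = 22^{2} = 484$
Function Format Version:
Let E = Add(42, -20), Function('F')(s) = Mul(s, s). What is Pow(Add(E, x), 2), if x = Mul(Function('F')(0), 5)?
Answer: 484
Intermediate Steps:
Function('F')(s) = Pow(s, 2)
E = 22
x = 0 (x = Mul(Pow(0, 2), 5) = Mul(0, 5) = 0)
Pow(Add(E, x), 2) = Pow(Add(22, 0), 2) = Pow(22, 2) = 484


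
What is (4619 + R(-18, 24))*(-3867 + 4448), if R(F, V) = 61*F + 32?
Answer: 2064293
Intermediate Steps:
R(F, V) = 32 + 61*F
(4619 + R(-18, 24))*(-3867 + 4448) = (4619 + (32 + 61*(-18)))*(-3867 + 4448) = (4619 + (32 - 1098))*581 = (4619 - 1066)*581 = 3553*581 = 2064293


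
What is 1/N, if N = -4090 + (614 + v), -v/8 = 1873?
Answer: -1/18460 ≈ -5.4171e-5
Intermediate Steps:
v = -14984 (v = -8*1873 = -14984)
N = -18460 (N = -4090 + (614 - 14984) = -4090 - 14370 = -18460)
1/N = 1/(-18460) = -1/18460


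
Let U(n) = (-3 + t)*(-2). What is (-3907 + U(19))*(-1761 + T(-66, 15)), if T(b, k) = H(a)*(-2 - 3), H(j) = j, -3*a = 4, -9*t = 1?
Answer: 184768141/27 ≈ 6.8433e+6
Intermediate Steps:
t = -1/9 (t = -1/9*1 = -1/9 ≈ -0.11111)
a = -4/3 (a = -1/3*4 = -4/3 ≈ -1.3333)
T(b, k) = 20/3 (T(b, k) = -4*(-2 - 3)/3 = -4/3*(-5) = 20/3)
U(n) = 56/9 (U(n) = (-3 - 1/9)*(-2) = -28/9*(-2) = 56/9)
(-3907 + U(19))*(-1761 + T(-66, 15)) = (-3907 + 56/9)*(-1761 + 20/3) = -35107/9*(-5263/3) = 184768141/27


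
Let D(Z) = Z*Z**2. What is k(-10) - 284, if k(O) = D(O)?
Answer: -1284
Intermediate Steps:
D(Z) = Z**3
k(O) = O**3
k(-10) - 284 = (-10)**3 - 284 = -1000 - 284 = -1284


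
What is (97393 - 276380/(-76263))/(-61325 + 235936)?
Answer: 7427758739/13316358693 ≈ 0.55779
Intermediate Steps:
(97393 - 276380/(-76263))/(-61325 + 235936) = (97393 - 276380*(-1/76263))/174611 = (97393 + 276380/76263)*(1/174611) = (7427758739/76263)*(1/174611) = 7427758739/13316358693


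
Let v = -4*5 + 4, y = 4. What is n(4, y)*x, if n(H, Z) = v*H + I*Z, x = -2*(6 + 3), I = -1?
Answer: 1224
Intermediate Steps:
v = -16 (v = -20 + 4 = -16)
x = -18 (x = -2*9 = -18)
n(H, Z) = -Z - 16*H (n(H, Z) = -16*H - Z = -Z - 16*H)
n(4, y)*x = (-1*4 - 16*4)*(-18) = (-4 - 64)*(-18) = -68*(-18) = 1224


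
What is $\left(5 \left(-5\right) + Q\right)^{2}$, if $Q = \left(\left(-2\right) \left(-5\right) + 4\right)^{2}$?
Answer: $29241$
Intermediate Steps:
$Q = 196$ ($Q = \left(10 + 4\right)^{2} = 14^{2} = 196$)
$\left(5 \left(-5\right) + Q\right)^{2} = \left(5 \left(-5\right) + 196\right)^{2} = \left(-25 + 196\right)^{2} = 171^{2} = 29241$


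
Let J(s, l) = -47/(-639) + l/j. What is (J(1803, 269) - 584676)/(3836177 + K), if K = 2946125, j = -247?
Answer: -46140663695/535235535783 ≈ -0.086206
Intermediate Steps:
J(s, l) = 47/639 - l/247 (J(s, l) = -47/(-639) + l/(-247) = -47*(-1/639) + l*(-1/247) = 47/639 - l/247)
(J(1803, 269) - 584676)/(3836177 + K) = ((47/639 - 1/247*269) - 584676)/(3836177 + 2946125) = ((47/639 - 269/247) - 584676)/6782302 = (-160282/157833 - 584676)*(1/6782302) = -92281327390/157833*1/6782302 = -46140663695/535235535783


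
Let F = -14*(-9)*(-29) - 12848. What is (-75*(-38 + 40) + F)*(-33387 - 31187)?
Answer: 1075286248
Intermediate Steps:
F = -16502 (F = 126*(-29) - 12848 = -3654 - 12848 = -16502)
(-75*(-38 + 40) + F)*(-33387 - 31187) = (-75*(-38 + 40) - 16502)*(-33387 - 31187) = (-75*2 - 16502)*(-64574) = (-150 - 16502)*(-64574) = -16652*(-64574) = 1075286248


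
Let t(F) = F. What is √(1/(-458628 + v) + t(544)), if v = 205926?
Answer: √3859879487186/84234 ≈ 23.324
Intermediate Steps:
√(1/(-458628 + v) + t(544)) = √(1/(-458628 + 205926) + 544) = √(1/(-252702) + 544) = √(-1/252702 + 544) = √(137469887/252702) = √3859879487186/84234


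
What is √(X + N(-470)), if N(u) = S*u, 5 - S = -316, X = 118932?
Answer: I*√31938 ≈ 178.71*I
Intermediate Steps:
S = 321 (S = 5 - 1*(-316) = 5 + 316 = 321)
N(u) = 321*u
√(X + N(-470)) = √(118932 + 321*(-470)) = √(118932 - 150870) = √(-31938) = I*√31938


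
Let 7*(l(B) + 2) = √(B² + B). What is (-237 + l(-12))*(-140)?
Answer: 33460 - 40*√33 ≈ 33230.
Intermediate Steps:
l(B) = -2 + √(B + B²)/7 (l(B) = -2 + √(B² + B)/7 = -2 + √(B + B²)/7)
(-237 + l(-12))*(-140) = (-237 + (-2 + √(-12*(1 - 12))/7))*(-140) = (-237 + (-2 + √(-12*(-11))/7))*(-140) = (-237 + (-2 + √132/7))*(-140) = (-237 + (-2 + (2*√33)/7))*(-140) = (-237 + (-2 + 2*√33/7))*(-140) = (-239 + 2*√33/7)*(-140) = 33460 - 40*√33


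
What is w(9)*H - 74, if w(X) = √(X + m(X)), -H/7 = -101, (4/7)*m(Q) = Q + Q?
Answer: -74 + 6363*√2/2 ≈ 4425.3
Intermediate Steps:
m(Q) = 7*Q/2 (m(Q) = 7*(Q + Q)/4 = 7*(2*Q)/4 = 7*Q/2)
H = 707 (H = -7*(-101) = 707)
w(X) = 3*√2*√X/2 (w(X) = √(X + 7*X/2) = √(9*X/2) = 3*√2*√X/2)
w(9)*H - 74 = (3*√2*√9/2)*707 - 74 = ((3/2)*√2*3)*707 - 74 = (9*√2/2)*707 - 74 = 6363*√2/2 - 74 = -74 + 6363*√2/2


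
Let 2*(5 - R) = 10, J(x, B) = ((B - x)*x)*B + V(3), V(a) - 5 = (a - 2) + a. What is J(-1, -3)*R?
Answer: 0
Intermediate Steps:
V(a) = 3 + 2*a (V(a) = 5 + ((a - 2) + a) = 5 + ((-2 + a) + a) = 5 + (-2 + 2*a) = 3 + 2*a)
J(x, B) = 9 + B*x*(B - x) (J(x, B) = ((B - x)*x)*B + (3 + 2*3) = (x*(B - x))*B + (3 + 6) = B*x*(B - x) + 9 = 9 + B*x*(B - x))
R = 0 (R = 5 - ½*10 = 5 - 5 = 0)
J(-1, -3)*R = (9 - 1*(-3)² - 1*(-3)*(-1)²)*0 = (9 - 1*9 - 1*(-3)*1)*0 = (9 - 9 + 3)*0 = 3*0 = 0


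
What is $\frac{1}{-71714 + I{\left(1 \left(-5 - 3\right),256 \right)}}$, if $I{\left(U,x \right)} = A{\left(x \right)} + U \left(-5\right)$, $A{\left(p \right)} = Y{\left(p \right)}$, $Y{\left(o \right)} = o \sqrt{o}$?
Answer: $- \frac{1}{67578} \approx -1.4798 \cdot 10^{-5}$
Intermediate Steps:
$Y{\left(o \right)} = o^{\frac{3}{2}}$
$A{\left(p \right)} = p^{\frac{3}{2}}$
$I{\left(U,x \right)} = x^{\frac{3}{2}} - 5 U$ ($I{\left(U,x \right)} = x^{\frac{3}{2}} + U \left(-5\right) = x^{\frac{3}{2}} - 5 U$)
$\frac{1}{-71714 + I{\left(1 \left(-5 - 3\right),256 \right)}} = \frac{1}{-71714 + \left(256^{\frac{3}{2}} - 5 \cdot 1 \left(-5 - 3\right)\right)} = \frac{1}{-71714 + \left(4096 - 5 \cdot 1 \left(-8\right)\right)} = \frac{1}{-71714 + \left(4096 - -40\right)} = \frac{1}{-71714 + \left(4096 + 40\right)} = \frac{1}{-71714 + 4136} = \frac{1}{-67578} = - \frac{1}{67578}$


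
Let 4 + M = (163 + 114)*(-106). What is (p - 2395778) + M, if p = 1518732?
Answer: -906412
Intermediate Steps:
M = -29366 (M = -4 + (163 + 114)*(-106) = -4 + 277*(-106) = -4 - 29362 = -29366)
(p - 2395778) + M = (1518732 - 2395778) - 29366 = -877046 - 29366 = -906412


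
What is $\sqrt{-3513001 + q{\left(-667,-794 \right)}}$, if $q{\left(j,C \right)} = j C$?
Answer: $i \sqrt{2983403} \approx 1727.3 i$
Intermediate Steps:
$q{\left(j,C \right)} = C j$
$\sqrt{-3513001 + q{\left(-667,-794 \right)}} = \sqrt{-3513001 - -529598} = \sqrt{-3513001 + 529598} = \sqrt{-2983403} = i \sqrt{2983403}$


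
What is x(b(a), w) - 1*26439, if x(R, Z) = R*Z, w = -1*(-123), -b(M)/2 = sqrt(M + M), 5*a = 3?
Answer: -26439 - 246*sqrt(30)/5 ≈ -26708.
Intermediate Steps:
a = 3/5 (a = (1/5)*3 = 3/5 ≈ 0.60000)
b(M) = -2*sqrt(2)*sqrt(M) (b(M) = -2*sqrt(M + M) = -2*sqrt(2)*sqrt(M))
w = 123
x(b(a), w) - 1*26439 = -2*sqrt(2)*sqrt(3/5)*123 - 1*26439 = -2*sqrt(2)*sqrt(15)/5*123 - 26439 = -2*sqrt(30)/5*123 - 26439 = -246*sqrt(30)/5 - 26439 = -26439 - 246*sqrt(30)/5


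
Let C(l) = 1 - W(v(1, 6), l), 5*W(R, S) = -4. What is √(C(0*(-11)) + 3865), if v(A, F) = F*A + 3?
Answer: √96670/5 ≈ 62.184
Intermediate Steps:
v(A, F) = 3 + A*F (v(A, F) = A*F + 3 = 3 + A*F)
W(R, S) = -⅘ (W(R, S) = (⅕)*(-4) = -⅘)
C(l) = 9/5 (C(l) = 1 - 1*(-⅘) = 1 + ⅘ = 9/5)
√(C(0*(-11)) + 3865) = √(9/5 + 3865) = √(19334/5) = √96670/5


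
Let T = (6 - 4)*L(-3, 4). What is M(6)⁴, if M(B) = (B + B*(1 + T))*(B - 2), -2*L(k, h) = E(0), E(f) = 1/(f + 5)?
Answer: 2176782336/625 ≈ 3.4829e+6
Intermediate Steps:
E(f) = 1/(5 + f)
L(k, h) = -⅒ (L(k, h) = -1/(2*(5 + 0)) = -½/5 = -½*⅕ = -⅒)
T = -⅕ (T = (6 - 4)*(-⅒) = 2*(-⅒) = -⅕ ≈ -0.20000)
M(B) = 9*B*(-2 + B)/5 (M(B) = (B + B*(1 - ⅕))*(B - 2) = (B + B*(⅘))*(-2 + B) = (B + 4*B/5)*(-2 + B) = (9*B/5)*(-2 + B) = 9*B*(-2 + B)/5)
M(6)⁴ = ((9/5)*6*(-2 + 6))⁴ = ((9/5)*6*4)⁴ = (216/5)⁴ = 2176782336/625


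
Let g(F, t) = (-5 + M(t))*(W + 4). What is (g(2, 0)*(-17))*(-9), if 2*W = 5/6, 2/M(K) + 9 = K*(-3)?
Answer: -42347/12 ≈ -3528.9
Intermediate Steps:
M(K) = 2/(-9 - 3*K) (M(K) = 2/(-9 + K*(-3)) = 2/(-9 - 3*K))
W = 5/12 (W = (5/6)/2 = (5*(⅙))/2 = (½)*(⅚) = 5/12 ≈ 0.41667)
g(F, t) = -265/12 - 53/(6*(9 + 3*t)) (g(F, t) = (-5 - 2/(9 + 3*t))*(5/12 + 4) = (-5 - 2/(9 + 3*t))*(53/12) = -265/12 - 53/(6*(9 + 3*t)))
(g(2, 0)*(-17))*(-9) = ((53*(-47 - 15*0)/(36*(3 + 0)))*(-17))*(-9) = (((53/36)*(-47 + 0)/3)*(-17))*(-9) = (((53/36)*(⅓)*(-47))*(-17))*(-9) = -2491/108*(-17)*(-9) = (42347/108)*(-9) = -42347/12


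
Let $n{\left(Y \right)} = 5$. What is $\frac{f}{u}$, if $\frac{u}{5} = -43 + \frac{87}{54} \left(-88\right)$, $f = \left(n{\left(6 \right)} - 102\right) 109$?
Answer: $\frac{95157}{8315} \approx 11.444$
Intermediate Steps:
$f = -10573$ ($f = \left(5 - 102\right) 109 = \left(-97\right) 109 = -10573$)
$u = - \frac{8315}{9}$ ($u = 5 \left(-43 + \frac{87}{54} \left(-88\right)\right) = 5 \left(-43 + 87 \cdot \frac{1}{54} \left(-88\right)\right) = 5 \left(-43 + \frac{29}{18} \left(-88\right)\right) = 5 \left(-43 - \frac{1276}{9}\right) = 5 \left(- \frac{1663}{9}\right) = - \frac{8315}{9} \approx -923.89$)
$\frac{f}{u} = - \frac{10573}{- \frac{8315}{9}} = \left(-10573\right) \left(- \frac{9}{8315}\right) = \frac{95157}{8315}$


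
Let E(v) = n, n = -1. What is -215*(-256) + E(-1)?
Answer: 55039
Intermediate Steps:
E(v) = -1
-215*(-256) + E(-1) = -215*(-256) - 1 = 55040 - 1 = 55039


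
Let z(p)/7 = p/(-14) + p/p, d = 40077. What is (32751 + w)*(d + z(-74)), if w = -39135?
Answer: -256132464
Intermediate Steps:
z(p) = 7 - p/2 (z(p) = 7*(p/(-14) + p/p) = 7*(p*(-1/14) + 1) = 7*(-p/14 + 1) = 7*(1 - p/14) = 7 - p/2)
(32751 + w)*(d + z(-74)) = (32751 - 39135)*(40077 + (7 - 1/2*(-74))) = -6384*(40077 + (7 + 37)) = -6384*(40077 + 44) = -6384*40121 = -256132464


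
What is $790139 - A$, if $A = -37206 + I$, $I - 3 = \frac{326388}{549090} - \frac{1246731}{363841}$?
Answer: $\frac{27548025683387077}{33296909115} \approx 8.2735 \cdot 10^{5}$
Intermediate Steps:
$I = \frac{5588362598}{33296909115}$ ($I = 3 + \left(\frac{326388}{549090} - \frac{1246731}{363841}\right) = 3 + \left(326388 \cdot \frac{1}{549090} - \frac{1246731}{363841}\right) = 3 + \left(\frac{54398}{91515} - \frac{1246731}{363841}\right) = 3 - \frac{94302364747}{33296909115} = \frac{5588362598}{33296909115} \approx 0.16783$)
$A = - \frac{1238839212170092}{33296909115}$ ($A = -37206 + \frac{5588362598}{33296909115} = - \frac{1238839212170092}{33296909115} \approx -37206.0$)
$790139 - A = 790139 - - \frac{1238839212170092}{33296909115} = 790139 + \frac{1238839212170092}{33296909115} = \frac{27548025683387077}{33296909115}$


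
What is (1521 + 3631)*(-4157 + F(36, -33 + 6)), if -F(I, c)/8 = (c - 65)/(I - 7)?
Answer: -617297184/29 ≈ -2.1286e+7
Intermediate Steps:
F(I, c) = -8*(-65 + c)/(-7 + I) (F(I, c) = -8*(c - 65)/(I - 7) = -8*(-65 + c)/(-7 + I))
(1521 + 3631)*(-4157 + F(36, -33 + 6)) = (1521 + 3631)*(-4157 + 8*(65 - (-33 + 6))/(-7 + 36)) = 5152*(-4157 + 8*(65 - 1*(-27))/29) = 5152*(-4157 + 8*(1/29)*(65 + 27)) = 5152*(-4157 + 8*(1/29)*92) = 5152*(-4157 + 736/29) = 5152*(-119817/29) = -617297184/29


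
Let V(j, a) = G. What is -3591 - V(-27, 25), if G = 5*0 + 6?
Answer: -3597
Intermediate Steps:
G = 6 (G = 0 + 6 = 6)
V(j, a) = 6
-3591 - V(-27, 25) = -3591 - 1*6 = -3591 - 6 = -3597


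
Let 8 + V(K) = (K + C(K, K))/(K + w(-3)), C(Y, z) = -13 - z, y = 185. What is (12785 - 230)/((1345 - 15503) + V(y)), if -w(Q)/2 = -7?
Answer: -80595/90937 ≈ -0.88627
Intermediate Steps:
w(Q) = 14 (w(Q) = -2*(-7) = 14)
V(K) = -8 - 13/(14 + K) (V(K) = -8 + (K + (-13 - K))/(K + 14) = -8 - 13/(14 + K))
(12785 - 230)/((1345 - 15503) + V(y)) = (12785 - 230)/((1345 - 15503) + (-125 - 8*185)/(14 + 185)) = 12555/(-14158 + (-125 - 1480)/199) = 12555/(-14158 + (1/199)*(-1605)) = 12555/(-14158 - 1605/199) = 12555/(-2819047/199) = 12555*(-199/2819047) = -80595/90937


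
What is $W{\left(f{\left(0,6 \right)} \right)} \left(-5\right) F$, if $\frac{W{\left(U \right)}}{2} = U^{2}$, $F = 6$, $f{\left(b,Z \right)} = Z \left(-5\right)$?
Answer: $-54000$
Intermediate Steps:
$f{\left(b,Z \right)} = - 5 Z$
$W{\left(U \right)} = 2 U^{2}$
$W{\left(f{\left(0,6 \right)} \right)} \left(-5\right) F = 2 \left(\left(-5\right) 6\right)^{2} \left(-5\right) 6 = 2 \left(-30\right)^{2} \left(-5\right) 6 = 2 \cdot 900 \left(-5\right) 6 = 1800 \left(-5\right) 6 = \left(-9000\right) 6 = -54000$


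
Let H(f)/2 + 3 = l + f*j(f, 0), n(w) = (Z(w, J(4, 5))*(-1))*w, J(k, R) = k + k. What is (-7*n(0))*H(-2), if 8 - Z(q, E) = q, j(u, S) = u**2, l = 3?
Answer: 0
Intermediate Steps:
J(k, R) = 2*k
Z(q, E) = 8 - q
n(w) = w*(-8 + w) (n(w) = ((8 - w)*(-1))*w = (-8 + w)*w = w*(-8 + w))
H(f) = 2*f**3 (H(f) = -6 + 2*(3 + f*f**2) = -6 + 2*(3 + f**3) = -6 + (6 + 2*f**3) = 2*f**3)
(-7*n(0))*H(-2) = (-0*(-8 + 0))*(2*(-2)**3) = (-0*(-8))*(2*(-8)) = -7*0*(-16) = 0*(-16) = 0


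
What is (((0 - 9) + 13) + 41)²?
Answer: 2025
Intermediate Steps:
(((0 - 9) + 13) + 41)² = ((-9 + 13) + 41)² = (4 + 41)² = 45² = 2025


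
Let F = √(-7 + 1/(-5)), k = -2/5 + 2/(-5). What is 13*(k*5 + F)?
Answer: -52 + 78*I*√5/5 ≈ -52.0 + 34.883*I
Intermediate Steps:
k = -⅘ (k = -2*⅕ + 2*(-⅕) = -⅖ - ⅖ = -⅘ ≈ -0.80000)
F = 6*I*√5/5 (F = √(-7 + 1*(-⅕)) = √(-7 - ⅕) = √(-36/5) = 6*I*√5/5 ≈ 2.6833*I)
13*(k*5 + F) = 13*(-⅘*5 + 6*I*√5/5) = 13*(-4 + 6*I*√5/5) = -52 + 78*I*√5/5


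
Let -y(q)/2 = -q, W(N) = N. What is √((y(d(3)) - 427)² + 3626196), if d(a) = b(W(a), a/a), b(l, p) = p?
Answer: √3806821 ≈ 1951.1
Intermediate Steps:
d(a) = 1 (d(a) = a/a = 1)
y(q) = 2*q (y(q) = -(-2)*q = 2*q)
√((y(d(3)) - 427)² + 3626196) = √((2*1 - 427)² + 3626196) = √((2 - 427)² + 3626196) = √((-425)² + 3626196) = √(180625 + 3626196) = √3806821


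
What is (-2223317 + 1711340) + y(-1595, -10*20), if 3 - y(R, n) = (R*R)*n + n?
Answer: 508293226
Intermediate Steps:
y(R, n) = 3 - n - n*R² (y(R, n) = 3 - ((R*R)*n + n) = 3 - (R²*n + n) = 3 - (n*R² + n) = 3 - (n + n*R²) = 3 + (-n - n*R²) = 3 - n - n*R²)
(-2223317 + 1711340) + y(-1595, -10*20) = (-2223317 + 1711340) + (3 - (-10)*20 - 1*(-10*20)*(-1595)²) = -511977 + (3 - 1*(-200) - 1*(-200)*2544025) = -511977 + (3 + 200 + 508805000) = -511977 + 508805203 = 508293226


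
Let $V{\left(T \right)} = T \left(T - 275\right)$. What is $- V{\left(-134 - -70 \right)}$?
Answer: $-21696$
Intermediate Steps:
$V{\left(T \right)} = T \left(-275 + T\right)$
$- V{\left(-134 - -70 \right)} = - \left(-134 - -70\right) \left(-275 - 64\right) = - \left(-134 + 70\right) \left(-275 + \left(-134 + 70\right)\right) = - \left(-64\right) \left(-275 - 64\right) = - \left(-64\right) \left(-339\right) = \left(-1\right) 21696 = -21696$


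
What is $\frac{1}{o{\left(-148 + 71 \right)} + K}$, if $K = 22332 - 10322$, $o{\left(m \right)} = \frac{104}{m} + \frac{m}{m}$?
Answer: $\frac{77}{924743} \approx 8.3266 \cdot 10^{-5}$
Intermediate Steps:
$o{\left(m \right)} = 1 + \frac{104}{m}$ ($o{\left(m \right)} = \frac{104}{m} + 1 = 1 + \frac{104}{m}$)
$K = 12010$
$\frac{1}{o{\left(-148 + 71 \right)} + K} = \frac{1}{\frac{104 + \left(-148 + 71\right)}{-148 + 71} + 12010} = \frac{1}{\frac{104 - 77}{-77} + 12010} = \frac{1}{\left(- \frac{1}{77}\right) 27 + 12010} = \frac{1}{- \frac{27}{77} + 12010} = \frac{1}{\frac{924743}{77}} = \frac{77}{924743}$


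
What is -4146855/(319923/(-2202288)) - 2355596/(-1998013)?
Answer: 2027443594164212692/71023368111 ≈ 2.8546e+7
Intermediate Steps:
-4146855/(319923/(-2202288)) - 2355596/(-1998013) = -4146855/(319923*(-1/2202288)) - 2355596*(-1/1998013) = -4146855/(-106641/734096) + 2355596/1998013 = -4146855*(-734096/106641) + 2355596/1998013 = 1014729889360/35547 + 2355596/1998013 = 2027443594164212692/71023368111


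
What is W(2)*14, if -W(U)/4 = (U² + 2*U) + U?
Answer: -560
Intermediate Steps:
W(U) = -12*U - 4*U² (W(U) = -4*((U² + 2*U) + U) = -4*(U² + 3*U) = -12*U - 4*U²)
W(2)*14 = -4*2*(3 + 2)*14 = -4*2*5*14 = -40*14 = -560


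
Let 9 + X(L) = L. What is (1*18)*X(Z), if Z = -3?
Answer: -216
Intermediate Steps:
X(L) = -9 + L
(1*18)*X(Z) = (1*18)*(-9 - 3) = 18*(-12) = -216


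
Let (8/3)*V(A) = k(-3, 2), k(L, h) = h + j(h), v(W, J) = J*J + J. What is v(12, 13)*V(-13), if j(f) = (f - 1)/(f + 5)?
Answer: 585/4 ≈ 146.25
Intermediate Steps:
j(f) = (-1 + f)/(5 + f)
v(W, J) = J + J² (v(W, J) = J² + J = J + J²)
k(L, h) = h + (-1 + h)/(5 + h)
V(A) = 45/56 (V(A) = 3*((-1 + 2 + 2*(5 + 2))/(5 + 2))/8 = 3*((-1 + 2 + 2*7)/7)/8 = 3*((-1 + 2 + 14)/7)/8 = 3*((⅐)*15)/8 = (3/8)*(15/7) = 45/56)
v(12, 13)*V(-13) = (13*(1 + 13))*(45/56) = (13*14)*(45/56) = 182*(45/56) = 585/4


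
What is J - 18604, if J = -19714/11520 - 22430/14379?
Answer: -513703588921/27607680 ≈ -18607.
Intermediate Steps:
J = -90310201/27607680 (J = -19714*1/11520 - 22430*1/14379 = -9857/5760 - 22430/14379 = -90310201/27607680 ≈ -3.2712)
J - 18604 = -90310201/27607680 - 18604 = -513703588921/27607680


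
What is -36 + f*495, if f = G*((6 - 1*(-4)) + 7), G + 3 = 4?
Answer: 8379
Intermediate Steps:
G = 1 (G = -3 + 4 = 1)
f = 17 (f = 1*((6 - 1*(-4)) + 7) = 1*((6 + 4) + 7) = 1*(10 + 7) = 1*17 = 17)
-36 + f*495 = -36 + 17*495 = -36 + 8415 = 8379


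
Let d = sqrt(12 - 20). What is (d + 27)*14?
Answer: 378 + 28*I*sqrt(2) ≈ 378.0 + 39.598*I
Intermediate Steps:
d = 2*I*sqrt(2) (d = sqrt(-8) = 2*I*sqrt(2) ≈ 2.8284*I)
(d + 27)*14 = (2*I*sqrt(2) + 27)*14 = (27 + 2*I*sqrt(2))*14 = 378 + 28*I*sqrt(2)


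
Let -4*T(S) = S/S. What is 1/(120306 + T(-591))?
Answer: 4/481223 ≈ 8.3122e-6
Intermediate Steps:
T(S) = -¼ (T(S) = -S/(4*S) = -¼*1 = -¼)
1/(120306 + T(-591)) = 1/(120306 - ¼) = 1/(481223/4) = 4/481223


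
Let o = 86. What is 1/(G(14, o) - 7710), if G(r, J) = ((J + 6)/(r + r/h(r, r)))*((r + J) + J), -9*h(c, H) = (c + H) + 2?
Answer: -49/292230 ≈ -0.00016768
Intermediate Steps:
h(c, H) = -2/9 - H/9 - c/9 (h(c, H) = -((c + H) + 2)/9 = -((H + c) + 2)/9 = -(2 + H + c)/9 = -2/9 - H/9 - c/9)
G(r, J) = (6 + J)*(r + 2*J)/(r + r/(-2/9 - 2*r/9)) (G(r, J) = ((J + 6)/(r + r/(-2/9 - r/9 - r/9)))*((r + J) + J) = ((6 + J)/(r + r/(-2/9 - 2*r/9)))*((J + r) + J) = ((6 + J)/(r + r/(-2/9 - 2*r/9)))*(r + 2*J) = (6 + J)*(r + 2*J)/(r + r/(-2/9 - 2*r/9)))
1/(G(14, o) - 7710) = 1/(2*(1 + 14)*(2*86² + 6*14 + 12*86 + 86*14)/(14*(-7 + 2*14)) - 7710) = 1/(2*(1/14)*15*(2*7396 + 84 + 1032 + 1204)/(-7 + 28) - 7710) = 1/(2*(1/14)*15*(14792 + 84 + 1032 + 1204)/21 - 7710) = 1/(2*(1/14)*(1/21)*15*17112 - 7710) = 1/(85560/49 - 7710) = 1/(-292230/49) = -49/292230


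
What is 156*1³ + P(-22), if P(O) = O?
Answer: 134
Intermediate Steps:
156*1³ + P(-22) = 156*1³ - 22 = 156*1 - 22 = 156 - 22 = 134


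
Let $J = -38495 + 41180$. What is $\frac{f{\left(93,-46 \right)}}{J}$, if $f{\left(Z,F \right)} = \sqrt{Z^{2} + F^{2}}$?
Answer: $\frac{\sqrt{10765}}{2685} \approx 0.038642$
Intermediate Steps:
$J = 2685$
$f{\left(Z,F \right)} = \sqrt{F^{2} + Z^{2}}$
$\frac{f{\left(93,-46 \right)}}{J} = \frac{\sqrt{\left(-46\right)^{2} + 93^{2}}}{2685} = \sqrt{2116 + 8649} \cdot \frac{1}{2685} = \sqrt{10765} \cdot \frac{1}{2685} = \frac{\sqrt{10765}}{2685}$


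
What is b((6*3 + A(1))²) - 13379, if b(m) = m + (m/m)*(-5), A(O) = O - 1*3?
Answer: -13128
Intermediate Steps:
A(O) = -3 + O (A(O) = O - 3 = -3 + O)
b(m) = -5 + m (b(m) = m + 1*(-5) = m - 5 = -5 + m)
b((6*3 + A(1))²) - 13379 = (-5 + (6*3 + (-3 + 1))²) - 13379 = (-5 + (18 - 2)²) - 13379 = (-5 + 16²) - 13379 = (-5 + 256) - 13379 = 251 - 13379 = -13128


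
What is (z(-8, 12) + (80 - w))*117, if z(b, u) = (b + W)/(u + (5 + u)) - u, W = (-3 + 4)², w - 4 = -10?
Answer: 250263/29 ≈ 8629.8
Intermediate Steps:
w = -6 (w = 4 - 10 = -6)
W = 1 (W = 1² = 1)
z(b, u) = -u + (1 + b)/(5 + 2*u) (z(b, u) = (b + 1)/(u + (5 + u)) - u = (1 + b)/(5 + 2*u) - u = -u + (1 + b)/(5 + 2*u))
(z(-8, 12) + (80 - w))*117 = ((1 - 8 - 5*12 - 2*12²)/(5 + 2*12) + (80 - 1*(-6)))*117 = ((1 - 8 - 60 - 2*144)/(5 + 24) + (80 + 6))*117 = ((1 - 8 - 60 - 288)/29 + 86)*117 = ((1/29)*(-355) + 86)*117 = (-355/29 + 86)*117 = (2139/29)*117 = 250263/29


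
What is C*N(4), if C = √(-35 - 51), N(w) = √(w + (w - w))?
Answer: 2*I*√86 ≈ 18.547*I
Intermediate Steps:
N(w) = √w (N(w) = √(w + 0) = √w)
C = I*√86 (C = √(-86) = I*√86 ≈ 9.2736*I)
C*N(4) = (I*√86)*√4 = (I*√86)*2 = 2*I*√86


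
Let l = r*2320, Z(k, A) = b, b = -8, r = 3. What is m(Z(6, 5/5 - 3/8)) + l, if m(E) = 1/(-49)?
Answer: 341039/49 ≈ 6960.0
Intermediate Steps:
Z(k, A) = -8
m(E) = -1/49
l = 6960 (l = 3*2320 = 6960)
m(Z(6, 5/5 - 3/8)) + l = -1/49 + 6960 = 341039/49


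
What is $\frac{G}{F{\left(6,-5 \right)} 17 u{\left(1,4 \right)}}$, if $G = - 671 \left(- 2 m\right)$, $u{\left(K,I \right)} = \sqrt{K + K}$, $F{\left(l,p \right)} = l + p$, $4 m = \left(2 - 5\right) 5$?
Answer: $- \frac{10065 \sqrt{2}}{68} \approx -209.32$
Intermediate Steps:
$m = - \frac{15}{4}$ ($m = \frac{\left(2 - 5\right) 5}{4} = \frac{\left(-3\right) 5}{4} = \frac{1}{4} \left(-15\right) = - \frac{15}{4} \approx -3.75$)
$u{\left(K,I \right)} = \sqrt{2} \sqrt{K}$ ($u{\left(K,I \right)} = \sqrt{2 K} = \sqrt{2} \sqrt{K}$)
$G = - \frac{10065}{2}$ ($G = - 671 \left(\left(-2\right) \left(- \frac{15}{4}\right)\right) = \left(-671\right) \frac{15}{2} = - \frac{10065}{2} \approx -5032.5$)
$\frac{G}{F{\left(6,-5 \right)} 17 u{\left(1,4 \right)}} = - \frac{10065}{2 \left(6 - 5\right) 17 \sqrt{2} \sqrt{1}} = - \frac{10065}{2 \cdot 1 \cdot 17 \sqrt{2} \cdot 1} = - \frac{10065}{2 \cdot 17 \sqrt{2}} = - \frac{10065 \frac{\sqrt{2}}{34}}{2} = - \frac{10065 \sqrt{2}}{68}$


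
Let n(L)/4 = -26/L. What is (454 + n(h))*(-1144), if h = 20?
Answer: -2567136/5 ≈ -5.1343e+5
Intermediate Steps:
n(L) = -104/L (n(L) = 4*(-26/L) = -104/L)
(454 + n(h))*(-1144) = (454 - 104/20)*(-1144) = (454 - 104*1/20)*(-1144) = (454 - 26/5)*(-1144) = (2244/5)*(-1144) = -2567136/5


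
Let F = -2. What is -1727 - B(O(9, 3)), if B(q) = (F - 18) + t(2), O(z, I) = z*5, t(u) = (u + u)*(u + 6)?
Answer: -1739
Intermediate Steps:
t(u) = 2*u*(6 + u) (t(u) = (2*u)*(6 + u) = 2*u*(6 + u))
O(z, I) = 5*z
B(q) = 12 (B(q) = (-2 - 18) + 2*2*(6 + 2) = -20 + 2*2*8 = -20 + 32 = 12)
-1727 - B(O(9, 3)) = -1727 - 1*12 = -1727 - 12 = -1739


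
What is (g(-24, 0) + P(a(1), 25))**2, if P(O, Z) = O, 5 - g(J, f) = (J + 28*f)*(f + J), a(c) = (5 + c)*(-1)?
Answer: 332929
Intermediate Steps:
a(c) = -5 - c
g(J, f) = 5 - (J + f)*(J + 28*f) (g(J, f) = 5 - (J + 28*f)*(f + J) = 5 - (J + 28*f)*(J + f) = 5 - (J + f)*(J + 28*f))
(g(-24, 0) + P(a(1), 25))**2 = ((5 - 1*(-24)**2 - 28*0**2 - 29*(-24)*0) + (-5 - 1*1))**2 = ((5 - 1*576 - 28*0 + 0) + (-5 - 1))**2 = ((5 - 576 + 0 + 0) - 6)**2 = (-571 - 6)**2 = (-577)**2 = 332929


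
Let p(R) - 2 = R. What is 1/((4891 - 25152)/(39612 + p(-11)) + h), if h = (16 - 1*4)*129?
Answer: 39603/61285183 ≈ 0.00064621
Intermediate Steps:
p(R) = 2 + R
h = 1548 (h = (16 - 4)*129 = 12*129 = 1548)
1/((4891 - 25152)/(39612 + p(-11)) + h) = 1/((4891 - 25152)/(39612 + (2 - 11)) + 1548) = 1/(-20261/(39612 - 9) + 1548) = 1/(-20261/39603 + 1548) = 1/(61285183/39603) = 39603/61285183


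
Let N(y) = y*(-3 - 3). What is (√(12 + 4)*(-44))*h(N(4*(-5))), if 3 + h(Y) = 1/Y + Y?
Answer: -308902/15 ≈ -20593.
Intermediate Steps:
N(y) = -6*y (N(y) = y*(-6) = -6*y)
h(Y) = -3 + Y + 1/Y (h(Y) = -3 + (1/Y + Y) = -3 + (Y + 1/Y) = -3 + Y + 1/Y)
(√(12 + 4)*(-44))*h(N(4*(-5))) = (√(12 + 4)*(-44))*(-3 - 24*(-5) + 1/(-24*(-5))) = (√16*(-44))*(-3 - 6*(-20) + 1/(-6*(-20))) = (4*(-44))*(-3 + 120 + 1/120) = -176*(-3 + 120 + 1/120) = -176*14041/120 = -308902/15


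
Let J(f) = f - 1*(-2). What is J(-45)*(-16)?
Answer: 688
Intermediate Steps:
J(f) = 2 + f (J(f) = f + 2 = 2 + f)
J(-45)*(-16) = (2 - 45)*(-16) = -43*(-16) = 688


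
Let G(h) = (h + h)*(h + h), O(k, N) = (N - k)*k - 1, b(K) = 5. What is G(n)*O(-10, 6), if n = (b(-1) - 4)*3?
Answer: -5796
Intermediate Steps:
n = 3 (n = (5 - 4)*3 = 1*3 = 3)
O(k, N) = -1 + k*(N - k) (O(k, N) = k*(N - k) - 1 = -1 + k*(N - k))
G(h) = 4*h**2 (G(h) = (2*h)*(2*h) = 4*h**2)
G(n)*O(-10, 6) = (4*3**2)*(-1 - 1*(-10)**2 + 6*(-10)) = (4*9)*(-1 - 1*100 - 60) = 36*(-1 - 100 - 60) = 36*(-161) = -5796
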